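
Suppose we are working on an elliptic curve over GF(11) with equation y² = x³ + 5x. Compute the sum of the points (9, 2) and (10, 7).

(9, 2) + (10, 7). λ = (7 - 2)/(10 - 9) ≡ 5/1 mod 11. 1⁻¹ ≡ 1 (mod 11), so λ ≡ 5.
  x = λ² - 9 - 10 = 25 - 19 ≡ 6; y = λ·(9 - 6) - 2 ≡ 2. → (6, 2)

(6, 2)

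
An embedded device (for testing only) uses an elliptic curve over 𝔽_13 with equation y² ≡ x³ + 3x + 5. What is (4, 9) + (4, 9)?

tangent at (4, 9): λ = (3·4² + 3)/(2·9) ≡ 12/5. 5⁻¹ ≡ 8 (mod 13) since 5·8 = 40 ≡ 1, so λ ≡ 12·8 ≡ 5.
  x = λ² - 4 - 4 = 25 - 8 ≡ 4; y = λ·(4 - 4) - 9 ≡ 4. → (4, 4)

(4, 4)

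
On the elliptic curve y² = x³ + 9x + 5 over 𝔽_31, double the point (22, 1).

(22, 30)

tangent at (22, 1): λ = (3·22² + 9)/(2·1) ≡ 4/2. 2⁻¹ ≡ 16 (mod 31) since 2·16 = 32 ≡ 1, so λ ≡ 4·16 ≡ 2.
  x = λ² - 22 - 22 = 4 - 44 ≡ 22; y = λ·(22 - 22) - 1 ≡ 30. → (22, 30)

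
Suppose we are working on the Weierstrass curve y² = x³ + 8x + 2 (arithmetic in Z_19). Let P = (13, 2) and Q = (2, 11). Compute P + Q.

(2, 8)

(13, 2) + (2, 11). λ = (11 - 2)/(2 - 13) ≡ 9/8 mod 19. 8⁻¹ ≡ 12 (mod 19) since 8·12 = 96 ≡ 1, so λ ≡ 13.
  x = λ² - 13 - 2 = 169 - 15 ≡ 2; y = λ·(13 - 2) - 2 ≡ 8. → (2, 8)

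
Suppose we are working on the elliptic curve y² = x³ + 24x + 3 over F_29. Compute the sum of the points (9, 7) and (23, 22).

(9, 7) + (23, 22). λ = (22 - 7)/(23 - 9) ≡ 15/14 mod 29. 14⁻¹ ≡ 27 (mod 29), so λ ≡ 28.
  x = λ² - 9 - 23 = 784 - 32 ≡ 27; y = λ·(9 - 27) - 7 ≡ 11. → (27, 11)

(27, 11)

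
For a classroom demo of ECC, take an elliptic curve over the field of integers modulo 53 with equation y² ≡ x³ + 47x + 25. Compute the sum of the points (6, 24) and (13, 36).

(51, 20)

(6, 24) + (13, 36). λ = (36 - 24)/(13 - 6) ≡ 12/7 mod 53. 7⁻¹ ≡ 38 (mod 53), so λ ≡ 32.
  x = λ² - 6 - 13 = 1024 - 19 ≡ 51; y = λ·(6 - 51) - 24 ≡ 20. → (51, 20)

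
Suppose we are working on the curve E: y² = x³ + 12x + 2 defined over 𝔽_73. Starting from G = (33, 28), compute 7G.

(47, 27)

Double-and-add on 7 = (111)₂. Start with G = (33, 28) for the leading 1-bit.
double: tangent at (33, 28): λ = (3·33² + 12)/(2·28) ≡ 67/56. 56⁻¹ ≡ 30 (mod 73), so λ ≡ 67·30 ≡ 39.
  x = λ² - 33 - 33 = 1521 - 66 ≡ 68; y = λ·(33 - 68) - 28 ≡ 67. → (68, 67)
add G: (68, 67) + (33, 28). λ = (28 - 67)/(33 - 68) ≡ 34/38 mod 73. 38⁻¹ ≡ 25 (mod 73), so λ ≡ 47.
  x = λ² - 68 - 33 = 2209 - 101 ≡ 64; y = λ·(68 - 64) - 67 ≡ 48. → (64, 48)
double: tangent at (64, 48): λ = (3·64² + 12)/(2·48) ≡ 36/23. 23⁻¹ ≡ 54 (mod 73), so λ ≡ 36·54 ≡ 46.
  x = λ² - 64 - 64 = 2116 - 128 ≡ 17; y = λ·(64 - 17) - 48 ≡ 70. → (17, 70)
add G: (17, 70) + (33, 28). λ = (28 - 70)/(33 - 17) ≡ 31/16 mod 73. 16⁻¹ ≡ 32 (mod 73) since 16·32 = 512 ≡ 1, so λ ≡ 43.
  x = λ² - 17 - 33 = 1849 - 50 ≡ 47; y = λ·(17 - 47) - 70 ≡ 27. → (47, 27)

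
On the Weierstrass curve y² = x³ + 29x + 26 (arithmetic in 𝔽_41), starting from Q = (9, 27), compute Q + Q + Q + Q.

(33, 26)

Repeated addition: build up to 4Q.
2Q: tangent at (9, 27): λ = (3·9² + 29)/(2·27) ≡ 26/13. 13⁻¹ ≡ 19 (mod 41) since 13·19 = 247 ≡ 1, so λ ≡ 26·19 ≡ 2.
  x = λ² - 9 - 9 = 4 - 18 ≡ 27; y = λ·(9 - 27) - 27 ≡ 19. → (27, 19)
3Q: (27, 19) + (9, 27). λ = (27 - 19)/(9 - 27) ≡ 8/23 mod 41. 23⁻¹ ≡ 25 (mod 41), so λ ≡ 36.
  x = λ² - 27 - 9 = 1296 - 36 ≡ 30; y = λ·(27 - 30) - 19 ≡ 37. → (30, 37)
4Q: (30, 37) + (9, 27). λ = (27 - 37)/(9 - 30) ≡ 31/20 mod 41. 20⁻¹ ≡ 39 (mod 41) since 20·39 = 780 ≡ 1, so λ ≡ 20.
  x = λ² - 30 - 9 = 400 - 39 ≡ 33; y = λ·(30 - 33) - 37 ≡ 26. → (33, 26)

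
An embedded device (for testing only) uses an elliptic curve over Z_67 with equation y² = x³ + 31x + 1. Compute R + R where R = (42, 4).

tangent at (42, 4): λ = (3·42² + 31)/(2·4) ≡ 30/8. 8⁻¹ ≡ 42 (mod 67), so λ ≡ 30·42 ≡ 54.
  x = λ² - 42 - 42 = 2916 - 84 ≡ 18; y = λ·(42 - 18) - 4 ≡ 19. → (18, 19)

(18, 19)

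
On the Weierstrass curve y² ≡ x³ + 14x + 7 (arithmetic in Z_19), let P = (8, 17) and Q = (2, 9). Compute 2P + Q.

(3, 0)

First 2P:
Repeated addition: build up to 2P.
2P: tangent at (8, 17): λ = (3·8² + 14)/(2·17) ≡ 16/15. 15⁻¹ ≡ 14 (mod 19), so λ ≡ 16·14 ≡ 15.
  x = λ² - 8 - 8 = 225 - 16 ≡ 0; y = λ·(8 - 0) - 17 ≡ 8. → (0, 8)
2P = (0, 8).
Finally 2P + Q:
(0, 8) + (2, 9). λ = (9 - 8)/(2 - 0) ≡ 1/2 mod 19. 2⁻¹ ≡ 10 (mod 19) since 2·10 = 20 ≡ 1, so λ ≡ 10.
  x = λ² - 0 - 2 = 100 - 2 ≡ 3; y = λ·(0 - 3) - 8 ≡ 0. → (3, 0)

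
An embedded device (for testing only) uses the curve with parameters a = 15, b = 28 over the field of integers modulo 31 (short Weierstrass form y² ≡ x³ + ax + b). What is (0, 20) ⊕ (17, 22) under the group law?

(2, 29)

(0, 20) + (17, 22). λ = (22 - 20)/(17 - 0) ≡ 2/17 mod 31. 17⁻¹ ≡ 11 (mod 31) since 17·11 = 187 ≡ 1, so λ ≡ 22.
  x = λ² - 0 - 17 = 484 - 17 ≡ 2; y = λ·(0 - 2) - 20 ≡ 29. → (2, 29)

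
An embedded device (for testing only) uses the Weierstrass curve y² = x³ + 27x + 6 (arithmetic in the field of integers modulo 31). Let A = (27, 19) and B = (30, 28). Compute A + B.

(27, 19) + (30, 28). λ = (28 - 19)/(30 - 27) ≡ 9/3 mod 31. 3⁻¹ ≡ 21 (mod 31) since 3·21 = 63 ≡ 1, so λ ≡ 3.
  x = λ² - 27 - 30 = 9 - 57 ≡ 14; y = λ·(27 - 14) - 19 ≡ 20. → (14, 20)

(14, 20)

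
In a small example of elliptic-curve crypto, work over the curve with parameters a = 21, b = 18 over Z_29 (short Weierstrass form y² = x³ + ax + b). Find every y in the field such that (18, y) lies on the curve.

14, 15

x³ + 21x + 18 = 6228 ≡ 22 (mod 29).
Square roots of 22 mod 29: 14 and 15 (since 14² = 196 ≡ 22).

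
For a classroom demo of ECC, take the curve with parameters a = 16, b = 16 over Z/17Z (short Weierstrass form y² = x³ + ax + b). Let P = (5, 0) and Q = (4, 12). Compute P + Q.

(16, 13)

(5, 0) + (4, 12). λ = (12 - 0)/(4 - 5) ≡ 12/16 mod 17. 16⁻¹ ≡ 16 (mod 17), so λ ≡ 5.
  x = λ² - 5 - 4 = 25 - 9 ≡ 16; y = λ·(5 - 16) - 0 ≡ 13. → (16, 13)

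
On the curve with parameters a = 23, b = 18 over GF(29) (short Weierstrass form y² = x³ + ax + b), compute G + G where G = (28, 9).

tangent at (28, 9): λ = (3·28² + 23)/(2·9) ≡ 26/18. 18⁻¹ ≡ 21 (mod 29), so λ ≡ 26·21 ≡ 24.
  x = λ² - 28 - 28 = 576 - 56 ≡ 27; y = λ·(28 - 27) - 9 ≡ 15. → (27, 15)

(27, 15)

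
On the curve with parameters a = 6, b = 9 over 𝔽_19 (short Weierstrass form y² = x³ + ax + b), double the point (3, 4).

tangent at (3, 4): λ = (3·3² + 6)/(2·4) ≡ 14/8. 8⁻¹ ≡ 12 (mod 19) since 8·12 = 96 ≡ 1, so λ ≡ 14·12 ≡ 16.
  x = λ² - 3 - 3 = 256 - 6 ≡ 3; y = λ·(3 - 3) - 4 ≡ 15. → (3, 15)

(3, 15)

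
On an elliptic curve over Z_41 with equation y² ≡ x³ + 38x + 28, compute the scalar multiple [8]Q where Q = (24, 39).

(4, 11)

Double-and-add on 8 = (1000)₂. Start with Q = (24, 39) for the leading 1-bit.
double: tangent at (24, 39): λ = (3·24² + 38)/(2·39) ≡ 3/37. 37⁻¹ ≡ 10 (mod 41), so λ ≡ 3·10 ≡ 30.
  x = λ² - 24 - 24 = 900 - 48 ≡ 32; y = λ·(24 - 32) - 39 ≡ 8. → (32, 8)
double: tangent at (32, 8): λ = (3·32² + 38)/(2·8) ≡ 35/16. 16⁻¹ ≡ 18 (mod 41), so λ ≡ 35·18 ≡ 15.
  x = λ² - 32 - 32 = 225 - 64 ≡ 38; y = λ·(32 - 38) - 8 ≡ 25. → (38, 25)
double: tangent at (38, 25): λ = (3·38² + 38)/(2·25) ≡ 24/9. 9⁻¹ ≡ 32 (mod 41), so λ ≡ 24·32 ≡ 30.
  x = λ² - 38 - 38 = 900 - 76 ≡ 4; y = λ·(38 - 4) - 25 ≡ 11. → (4, 11)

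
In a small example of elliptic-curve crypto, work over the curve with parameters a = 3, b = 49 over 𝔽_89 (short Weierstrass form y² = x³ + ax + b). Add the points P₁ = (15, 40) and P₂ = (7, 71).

(15, 40) + (7, 71). λ = (71 - 40)/(7 - 15) ≡ 31/81 mod 89. 81⁻¹ ≡ 11 (mod 89), so λ ≡ 74.
  x = λ² - 15 - 7 = 5476 - 22 ≡ 25; y = λ·(15 - 25) - 40 ≡ 21. → (25, 21)

(25, 21)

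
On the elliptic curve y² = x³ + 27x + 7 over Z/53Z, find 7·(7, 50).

(0, 22)

Write Q = (7, 50).
Double-and-add on 7 = (111)₂. Start with Q = (7, 50) for the leading 1-bit.
double: tangent at (7, 50): λ = (3·7² + 27)/(2·50) ≡ 15/47. 47⁻¹ ≡ 44 (mod 53) since 47·44 = 2068 ≡ 1, so λ ≡ 15·44 ≡ 24.
  x = λ² - 7 - 7 = 576 - 14 ≡ 32; y = λ·(7 - 32) - 50 ≡ 39. → (32, 39)
add Q: (32, 39) + (7, 50). λ = (50 - 39)/(7 - 32) ≡ 11/28 mod 53. 28⁻¹ ≡ 36 (mod 53), so λ ≡ 25.
  x = λ² - 32 - 7 = 625 - 39 ≡ 3; y = λ·(32 - 3) - 39 ≡ 50. → (3, 50)
double: tangent at (3, 50): λ = (3·3² + 27)/(2·50) ≡ 1/47. 47⁻¹ ≡ 44 (mod 53), so λ ≡ 1·44 ≡ 44.
  x = λ² - 3 - 3 = 1936 - 6 ≡ 22; y = λ·(3 - 22) - 50 ≡ 15. → (22, 15)
add Q: (22, 15) + (7, 50). λ = (50 - 15)/(7 - 22) ≡ 35/38 mod 53. 38⁻¹ ≡ 7 (mod 53), so λ ≡ 33.
  x = λ² - 22 - 7 = 1089 - 29 ≡ 0; y = λ·(22 - 0) - 15 ≡ 22. → (0, 22)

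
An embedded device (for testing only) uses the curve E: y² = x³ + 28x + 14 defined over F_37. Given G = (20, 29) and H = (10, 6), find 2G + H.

(22, 17)

First 2G:
Repeated addition: build up to 2G.
2G: tangent at (20, 29): λ = (3·20² + 28)/(2·29) ≡ 7/21. 21⁻¹ ≡ 30 (mod 37) since 21·30 = 630 ≡ 1, so λ ≡ 7·30 ≡ 25.
  x = λ² - 20 - 20 = 625 - 40 ≡ 30; y = λ·(20 - 30) - 29 ≡ 17. → (30, 17)
2G = (30, 17).
Finally 2G + H:
(30, 17) + (10, 6). λ = (6 - 17)/(10 - 30) ≡ 26/17 mod 37. 17⁻¹ ≡ 24 (mod 37) since 17·24 = 408 ≡ 1, so λ ≡ 32.
  x = λ² - 30 - 10 = 1024 - 40 ≡ 22; y = λ·(30 - 22) - 17 ≡ 17. → (22, 17)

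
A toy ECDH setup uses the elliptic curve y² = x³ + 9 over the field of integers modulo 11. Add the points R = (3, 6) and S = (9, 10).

(8, 9)

(3, 6) + (9, 10). λ = (10 - 6)/(9 - 3) ≡ 4/6 mod 11. 6⁻¹ ≡ 2 (mod 11), so λ ≡ 8.
  x = λ² - 3 - 9 = 64 - 12 ≡ 8; y = λ·(3 - 8) - 6 ≡ 9. → (8, 9)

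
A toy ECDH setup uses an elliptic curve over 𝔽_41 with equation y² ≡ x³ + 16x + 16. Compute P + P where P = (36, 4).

(26, 38)

tangent at (36, 4): λ = (3·36² + 16)/(2·4) ≡ 9/8. 8⁻¹ ≡ 36 (mod 41) since 8·36 = 288 ≡ 1, so λ ≡ 9·36 ≡ 37.
  x = λ² - 36 - 36 = 1369 - 72 ≡ 26; y = λ·(36 - 26) - 4 ≡ 38. → (26, 38)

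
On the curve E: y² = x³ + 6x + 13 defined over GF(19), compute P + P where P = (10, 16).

tangent at (10, 16): λ = (3·10² + 6)/(2·16) ≡ 2/13. 13⁻¹ ≡ 3 (mod 19), so λ ≡ 2·3 ≡ 6.
  x = λ² - 10 - 10 = 36 - 20 ≡ 16; y = λ·(10 - 16) - 16 ≡ 5. → (16, 5)

(16, 5)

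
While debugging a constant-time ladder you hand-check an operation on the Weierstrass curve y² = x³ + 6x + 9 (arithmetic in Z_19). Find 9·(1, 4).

Write G = (1, 4).
Double-and-add on 9 = (1001)₂. Start with G = (1, 4) for the leading 1-bit.
double: tangent at (1, 4): λ = (3·1² + 6)/(2·4) ≡ 9/8. 8⁻¹ ≡ 12 (mod 19), so λ ≡ 9·12 ≡ 13.
  x = λ² - 1 - 1 = 169 - 2 ≡ 15; y = λ·(1 - 15) - 4 ≡ 4. → (15, 4)
double: tangent at (15, 4): λ = (3·15² + 6)/(2·4) ≡ 16/8. 8⁻¹ ≡ 12 (mod 19), so λ ≡ 16·12 ≡ 2.
  x = λ² - 15 - 15 = 4 - 30 ≡ 12; y = λ·(15 - 12) - 4 ≡ 2. → (12, 2)
double: tangent at (12, 2): λ = (3·12² + 6)/(2·2) ≡ 1/4. 4⁻¹ ≡ 5 (mod 19) since 4·5 = 20 ≡ 1, so λ ≡ 1·5 ≡ 5.
  x = λ² - 12 - 12 = 25 - 24 ≡ 1; y = λ·(12 - 1) - 2 ≡ 15. → (1, 15)
add G: (1, 15) + (1, 4): same x and y₁ ≡ -y₂, so the sum is the point at infinity.

O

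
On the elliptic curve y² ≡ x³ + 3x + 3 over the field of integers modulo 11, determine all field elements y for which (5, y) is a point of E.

x³ + 3x + 3 = 143 ≡ 0 (mod 11).
Only y = 0 satisfies y² ≡ 0.

0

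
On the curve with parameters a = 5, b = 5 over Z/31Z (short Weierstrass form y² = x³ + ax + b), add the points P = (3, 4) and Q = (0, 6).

(25, 21)

(3, 4) + (0, 6). λ = (6 - 4)/(0 - 3) ≡ 2/28 mod 31. 28⁻¹ ≡ 10 (mod 31), so λ ≡ 20.
  x = λ² - 3 - 0 = 400 - 3 ≡ 25; y = λ·(3 - 25) - 4 ≡ 21. → (25, 21)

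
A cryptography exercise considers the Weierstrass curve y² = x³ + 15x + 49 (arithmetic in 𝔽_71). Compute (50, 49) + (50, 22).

The two points share x = 50 and their y-coordinates satisfy 49 + 22 ≡ 0 (mod 71), so they are inverses. Their sum is 𝒪.

O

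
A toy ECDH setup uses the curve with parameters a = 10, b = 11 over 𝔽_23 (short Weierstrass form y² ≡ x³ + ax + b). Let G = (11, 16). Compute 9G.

Repeated addition: build up to 9G.
2G: tangent at (11, 16): λ = (3·11² + 10)/(2·16) ≡ 5/9. 9⁻¹ ≡ 18 (mod 23) since 9·18 = 162 ≡ 1, so λ ≡ 5·18 ≡ 21.
  x = λ² - 11 - 11 = 441 - 22 ≡ 5; y = λ·(11 - 5) - 16 ≡ 18. → (5, 18)
3G: (5, 18) + (11, 16). λ = (16 - 18)/(11 - 5) ≡ 21/6 mod 23. 6⁻¹ ≡ 4 (mod 23), so λ ≡ 15.
  x = λ² - 5 - 11 = 225 - 16 ≡ 2; y = λ·(5 - 2) - 18 ≡ 4. → (2, 4)
4G: (2, 4) + (11, 16). λ = (16 - 4)/(11 - 2) ≡ 12/9 mod 23. 9⁻¹ ≡ 18 (mod 23), so λ ≡ 9.
  x = λ² - 2 - 11 = 81 - 13 ≡ 22; y = λ·(2 - 22) - 4 ≡ 0. → (22, 0)
5G: (22, 0) + (11, 16). λ = (16 - 0)/(11 - 22) ≡ 16/12 mod 23. 12⁻¹ ≡ 2 (mod 23), so λ ≡ 9.
  x = λ² - 22 - 11 = 81 - 33 ≡ 2; y = λ·(22 - 2) - 0 ≡ 19. → (2, 19)
6G: (2, 19) + (11, 16). λ = (16 - 19)/(11 - 2) ≡ 20/9 mod 23. 9⁻¹ ≡ 18 (mod 23) since 9·18 = 162 ≡ 1, so λ ≡ 15.
  x = λ² - 2 - 11 = 225 - 13 ≡ 5; y = λ·(2 - 5) - 19 ≡ 5. → (5, 5)
7G: (5, 5) + (11, 16). λ = (16 - 5)/(11 - 5) ≡ 11/6 mod 23. 6⁻¹ ≡ 4 (mod 23), so λ ≡ 21.
  x = λ² - 5 - 11 = 441 - 16 ≡ 11; y = λ·(5 - 11) - 5 ≡ 7. → (11, 7)
8G: (11, 7) + (11, 16): same x and y₁ ≡ -y₂, so the sum is O.
9G: O + (11, 16) = (11, 16) (identity).

(11, 16)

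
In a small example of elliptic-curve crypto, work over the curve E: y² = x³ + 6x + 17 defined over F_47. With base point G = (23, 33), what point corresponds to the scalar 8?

Repeated addition: build up to 8G.
2G: tangent at (23, 33): λ = (3·23² + 6)/(2·33) ≡ 42/19. 19⁻¹ ≡ 5 (mod 47) since 19·5 = 95 ≡ 1, so λ ≡ 42·5 ≡ 22.
  x = λ² - 23 - 23 = 484 - 46 ≡ 15; y = λ·(23 - 15) - 33 ≡ 2. → (15, 2)
3G: (15, 2) + (23, 33). λ = (33 - 2)/(23 - 15) ≡ 31/8 mod 47. 8⁻¹ ≡ 6 (mod 47), so λ ≡ 45.
  x = λ² - 15 - 23 = 2025 - 38 ≡ 13; y = λ·(15 - 13) - 2 ≡ 41. → (13, 41)
4G: (13, 41) + (23, 33). λ = (33 - 41)/(23 - 13) ≡ 39/10 mod 47. 10⁻¹ ≡ 33 (mod 47), so λ ≡ 18.
  x = λ² - 13 - 23 = 324 - 36 ≡ 6; y = λ·(13 - 6) - 41 ≡ 38. → (6, 38)
5G: (6, 38) + (23, 33). λ = (33 - 38)/(23 - 6) ≡ 42/17 mod 47. 17⁻¹ ≡ 36 (mod 47) since 17·36 = 612 ≡ 1, so λ ≡ 8.
  x = λ² - 6 - 23 = 64 - 29 ≡ 35; y = λ·(6 - 35) - 38 ≡ 12. → (35, 12)
6G: (35, 12) + (23, 33). λ = (33 - 12)/(23 - 35) ≡ 21/35 mod 47. 35⁻¹ ≡ 43 (mod 47), so λ ≡ 10.
  x = λ² - 35 - 23 = 100 - 58 ≡ 42; y = λ·(35 - 42) - 12 ≡ 12. → (42, 12)
7G: (42, 12) + (23, 33). λ = (33 - 12)/(23 - 42) ≡ 21/28 mod 47. 28⁻¹ ≡ 42 (mod 47), so λ ≡ 36.
  x = λ² - 42 - 23 = 1296 - 65 ≡ 9; y = λ·(42 - 9) - 12 ≡ 1. → (9, 1)
8G: (9, 1) + (23, 33). λ = (33 - 1)/(23 - 9) ≡ 32/14 mod 47. 14⁻¹ ≡ 37 (mod 47), so λ ≡ 9.
  x = λ² - 9 - 23 = 81 - 32 ≡ 2; y = λ·(9 - 2) - 1 ≡ 15. → (2, 15)

(2, 15)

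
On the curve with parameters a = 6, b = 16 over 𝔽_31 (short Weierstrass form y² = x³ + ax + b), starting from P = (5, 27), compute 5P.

Double-and-add on 5 = (101)₂. Start with P = (5, 27) for the leading 1-bit.
double: tangent at (5, 27): λ = (3·5² + 6)/(2·27) ≡ 19/23. 23⁻¹ ≡ 27 (mod 31) since 23·27 = 621 ≡ 1, so λ ≡ 19·27 ≡ 17.
  x = λ² - 5 - 5 = 289 - 10 ≡ 0; y = λ·(5 - 0) - 27 ≡ 27. → (0, 27)
double: tangent at (0, 27): λ = (3·0² + 6)/(2·27) ≡ 6/23. 23⁻¹ ≡ 27 (mod 31), so λ ≡ 6·27 ≡ 7.
  x = λ² - 0 - 0 = 49 - 0 ≡ 18; y = λ·(0 - 18) - 27 ≡ 2. → (18, 2)
add P: (18, 2) + (5, 27). λ = (27 - 2)/(5 - 18) ≡ 25/18 mod 31. 18⁻¹ ≡ 19 (mod 31), so λ ≡ 10.
  x = λ² - 18 - 5 = 100 - 23 ≡ 15; y = λ·(18 - 15) - 2 ≡ 28. → (15, 28)

(15, 28)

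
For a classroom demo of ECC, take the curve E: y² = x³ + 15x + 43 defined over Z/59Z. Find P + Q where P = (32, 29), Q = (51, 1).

(32, 29) + (51, 1). λ = (1 - 29)/(51 - 32) ≡ 31/19 mod 59. 19⁻¹ ≡ 28 (mod 59) since 19·28 = 532 ≡ 1, so λ ≡ 42.
  x = λ² - 32 - 51 = 1764 - 83 ≡ 29; y = λ·(32 - 29) - 29 ≡ 38. → (29, 38)

(29, 38)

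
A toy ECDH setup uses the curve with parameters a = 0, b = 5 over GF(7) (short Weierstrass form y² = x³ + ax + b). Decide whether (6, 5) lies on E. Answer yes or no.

y² = 5² ≡ 4; x³ + 0x + 5 = 221 ≡ 4 (mod 7). 4 = 4.

yes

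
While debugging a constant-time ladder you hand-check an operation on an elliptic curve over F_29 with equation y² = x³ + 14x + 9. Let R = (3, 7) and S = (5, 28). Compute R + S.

(3, 7) + (5, 28). λ = (28 - 7)/(5 - 3) ≡ 21/2 mod 29. 2⁻¹ ≡ 15 (mod 29), so λ ≡ 25.
  x = λ² - 3 - 5 = 625 - 8 ≡ 8; y = λ·(3 - 8) - 7 ≡ 13. → (8, 13)

(8, 13)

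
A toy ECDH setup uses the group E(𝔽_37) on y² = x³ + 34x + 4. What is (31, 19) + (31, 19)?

tangent at (31, 19): λ = (3·31² + 34)/(2·19) ≡ 31/1. 1⁻¹ ≡ 1 (mod 37), so λ ≡ 31·1 ≡ 31.
  x = λ² - 31 - 31 = 961 - 62 ≡ 11; y = λ·(31 - 11) - 19 ≡ 9. → (11, 9)

(11, 9)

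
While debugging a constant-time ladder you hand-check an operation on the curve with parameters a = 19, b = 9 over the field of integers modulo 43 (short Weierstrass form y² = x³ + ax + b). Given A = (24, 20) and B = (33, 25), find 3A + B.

First 3A:
Repeated addition: build up to 3A.
2A: tangent at (24, 20): λ = (3·24² + 19)/(2·20) ≡ 27/40. 40⁻¹ ≡ 14 (mod 43), so λ ≡ 27·14 ≡ 34.
  x = λ² - 24 - 24 = 1156 - 48 ≡ 33; y = λ·(24 - 33) - 20 ≡ 18. → (33, 18)
3A: (33, 18) + (24, 20). λ = (20 - 18)/(24 - 33) ≡ 2/34 mod 43. 34⁻¹ ≡ 19 (mod 43), so λ ≡ 38.
  x = λ² - 33 - 24 = 1444 - 57 ≡ 11; y = λ·(33 - 11) - 18 ≡ 1. → (11, 1)
3A = (11, 1).
Finally 3A + B:
(11, 1) + (33, 25). λ = (25 - 1)/(33 - 11) ≡ 24/22 mod 43. 22⁻¹ ≡ 2 (mod 43), so λ ≡ 5.
  x = λ² - 11 - 33 = 25 - 44 ≡ 24; y = λ·(11 - 24) - 1 ≡ 20. → (24, 20)

(24, 20)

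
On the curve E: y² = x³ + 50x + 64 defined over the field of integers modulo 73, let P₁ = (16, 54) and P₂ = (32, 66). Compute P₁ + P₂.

(21, 70)

(16, 54) + (32, 66). λ = (66 - 54)/(32 - 16) ≡ 12/16 mod 73. 16⁻¹ ≡ 32 (mod 73) since 16·32 = 512 ≡ 1, so λ ≡ 19.
  x = λ² - 16 - 32 = 361 - 48 ≡ 21; y = λ·(16 - 21) - 54 ≡ 70. → (21, 70)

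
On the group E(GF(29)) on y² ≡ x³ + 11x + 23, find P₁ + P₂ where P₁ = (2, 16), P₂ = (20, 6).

(27, 14)

(2, 16) + (20, 6). λ = (6 - 16)/(20 - 2) ≡ 19/18 mod 29. 18⁻¹ ≡ 21 (mod 29), so λ ≡ 22.
  x = λ² - 2 - 20 = 484 - 22 ≡ 27; y = λ·(2 - 27) - 16 ≡ 14. → (27, 14)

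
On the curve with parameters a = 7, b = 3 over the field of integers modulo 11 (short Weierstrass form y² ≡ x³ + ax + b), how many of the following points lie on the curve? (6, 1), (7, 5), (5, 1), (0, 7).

0

(6, 1): 1² ≡ 1, rhs ≡ 8 → off.
(7, 5): 5² ≡ 3, rhs ≡ 10 → off.
(5, 1): 1² ≡ 1, rhs ≡ 9 → off.
(0, 7): 7² ≡ 5, rhs ≡ 3 → off.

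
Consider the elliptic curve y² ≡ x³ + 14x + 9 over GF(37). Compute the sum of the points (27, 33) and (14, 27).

(3, 35)

(27, 33) + (14, 27). λ = (27 - 33)/(14 - 27) ≡ 31/24 mod 37. 24⁻¹ ≡ 17 (mod 37), so λ ≡ 9.
  x = λ² - 27 - 14 = 81 - 41 ≡ 3; y = λ·(27 - 3) - 33 ≡ 35. → (3, 35)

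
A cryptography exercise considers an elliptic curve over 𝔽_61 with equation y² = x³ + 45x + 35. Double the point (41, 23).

tangent at (41, 23): λ = (3·41² + 45)/(2·23) ≡ 25/46. 46⁻¹ ≡ 4 (mod 61), so λ ≡ 25·4 ≡ 39.
  x = λ² - 41 - 41 = 1521 - 82 ≡ 36; y = λ·(41 - 36) - 23 ≡ 50. → (36, 50)

(36, 50)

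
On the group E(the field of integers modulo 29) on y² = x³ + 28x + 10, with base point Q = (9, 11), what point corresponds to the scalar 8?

(22, 15)

Double-and-add on 8 = (1000)₂. Start with Q = (9, 11) for the leading 1-bit.
double: tangent at (9, 11): λ = (3·9² + 28)/(2·11) ≡ 10/22. 22⁻¹ ≡ 4 (mod 29), so λ ≡ 10·4 ≡ 11.
  x = λ² - 9 - 9 = 121 - 18 ≡ 16; y = λ·(9 - 16) - 11 ≡ 28. → (16, 28)
double: tangent at (16, 28): λ = (3·16² + 28)/(2·28) ≡ 13/27. 27⁻¹ ≡ 14 (mod 29) since 27·14 = 378 ≡ 1, so λ ≡ 13·14 ≡ 8.
  x = λ² - 16 - 16 = 64 - 32 ≡ 3; y = λ·(16 - 3) - 28 ≡ 18. → (3, 18)
double: tangent at (3, 18): λ = (3·3² + 28)/(2·18) ≡ 26/7. 7⁻¹ ≡ 25 (mod 29), so λ ≡ 26·25 ≡ 12.
  x = λ² - 3 - 3 = 144 - 6 ≡ 22; y = λ·(3 - 22) - 18 ≡ 15. → (22, 15)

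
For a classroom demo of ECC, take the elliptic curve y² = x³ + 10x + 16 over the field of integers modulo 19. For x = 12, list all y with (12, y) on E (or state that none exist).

none

x³ + 10x + 16 = 1864 ≡ 2 (mod 19).
2 is a non-residue mod 19; no y exists.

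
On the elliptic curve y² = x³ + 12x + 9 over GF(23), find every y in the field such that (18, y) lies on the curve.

10, 13

x³ + 12x + 9 = 6057 ≡ 8 (mod 23).
Square roots of 8 mod 23: 10 and 13 (since 10² = 100 ≡ 8).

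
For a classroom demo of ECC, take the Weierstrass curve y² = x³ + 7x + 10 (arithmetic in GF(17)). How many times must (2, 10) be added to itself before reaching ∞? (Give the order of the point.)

2P: tangent at (2, 10): λ = (3·2² + 7)/(2·10) ≡ 2/3. 3⁻¹ ≡ 6 (mod 17), so λ ≡ 2·6 ≡ 12.
  x = λ² - 2 - 2 = 144 - 4 ≡ 4; y = λ·(2 - 4) - 10 ≡ 0. → (4, 0)
3P: (4, 0) + (2, 10). λ = (10 - 0)/(2 - 4) ≡ 10/15 mod 17. 15⁻¹ ≡ 8 (mod 17), so λ ≡ 12.
  x = λ² - 4 - 2 = 144 - 6 ≡ 2; y = λ·(4 - 2) - 0 ≡ 7. → (2, 7)
4P: (2, 7) + (2, 10): same x and y₁ ≡ -y₂, so the sum is ∞.
4P = ∞, so the order is 4.

4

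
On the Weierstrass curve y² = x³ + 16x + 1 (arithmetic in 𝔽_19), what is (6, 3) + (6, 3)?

tangent at (6, 3): λ = (3·6² + 16)/(2·3) ≡ 10/6. 6⁻¹ ≡ 16 (mod 19), so λ ≡ 10·16 ≡ 8.
  x = λ² - 6 - 6 = 64 - 12 ≡ 14; y = λ·(6 - 14) - 3 ≡ 9. → (14, 9)

(14, 9)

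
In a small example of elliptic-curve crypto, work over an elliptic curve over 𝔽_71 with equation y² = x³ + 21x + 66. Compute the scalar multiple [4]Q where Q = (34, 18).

(65, 47)

Double-and-add on 4 = (100)₂. Start with Q = (34, 18) for the leading 1-bit.
double: tangent at (34, 18): λ = (3·34² + 21)/(2·18) ≡ 10/36. 36⁻¹ ≡ 2 (mod 71), so λ ≡ 10·2 ≡ 20.
  x = λ² - 34 - 34 = 400 - 68 ≡ 48; y = λ·(34 - 48) - 18 ≡ 57. → (48, 57)
double: tangent at (48, 57): λ = (3·48² + 21)/(2·57) ≡ 46/43. 43⁻¹ ≡ 38 (mod 71) since 43·38 = 1634 ≡ 1, so λ ≡ 46·38 ≡ 44.
  x = λ² - 48 - 48 = 1936 - 96 ≡ 65; y = λ·(48 - 65) - 57 ≡ 47. → (65, 47)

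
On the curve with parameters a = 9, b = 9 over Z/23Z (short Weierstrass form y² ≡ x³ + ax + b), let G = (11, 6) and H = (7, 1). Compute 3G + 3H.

First 3G:
Repeated addition: build up to 3G.
2G: tangent at (11, 6): λ = (3·11² + 9)/(2·6) ≡ 4/12. 12⁻¹ ≡ 2 (mod 23), so λ ≡ 4·2 ≡ 8.
  x = λ² - 11 - 11 = 64 - 22 ≡ 19; y = λ·(11 - 19) - 6 ≡ 22. → (19, 22)
3G: (19, 22) + (11, 6). λ = (6 - 22)/(11 - 19) ≡ 7/15 mod 23. 15⁻¹ ≡ 20 (mod 23), so λ ≡ 2.
  x = λ² - 19 - 11 = 4 - 30 ≡ 20; y = λ·(19 - 20) - 22 ≡ 22. → (20, 22)
3G = (20, 22).
Next 3H:
Repeated addition: build up to 3H.
2H: tangent at (7, 1): λ = (3·7² + 9)/(2·1) ≡ 18/2. 2⁻¹ ≡ 12 (mod 23), so λ ≡ 18·12 ≡ 9.
  x = λ² - 7 - 7 = 81 - 14 ≡ 21; y = λ·(7 - 21) - 1 ≡ 11. → (21, 11)
3H: (21, 11) + (7, 1). λ = (1 - 11)/(7 - 21) ≡ 13/9 mod 23. 9⁻¹ ≡ 18 (mod 23) since 9·18 = 162 ≡ 1, so λ ≡ 4.
  x = λ² - 21 - 7 = 16 - 28 ≡ 11; y = λ·(21 - 11) - 11 ≡ 6. → (11, 6)
3H = (11, 6).
Finally 3G + 3H:
(20, 22) + (11, 6). λ = (6 - 22)/(11 - 20) ≡ 7/14 mod 23. 14⁻¹ ≡ 5 (mod 23), so λ ≡ 12.
  x = λ² - 20 - 11 = 144 - 31 ≡ 21; y = λ·(20 - 21) - 22 ≡ 12. → (21, 12)

(21, 12)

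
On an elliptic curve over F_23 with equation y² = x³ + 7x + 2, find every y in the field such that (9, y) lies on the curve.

9, 14

x³ + 7x + 2 = 794 ≡ 12 (mod 23).
Square roots of 12 mod 23: 9 and 14 (since 9² = 81 ≡ 12).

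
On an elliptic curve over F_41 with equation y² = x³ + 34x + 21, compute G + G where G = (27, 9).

(26, 21)

tangent at (27, 9): λ = (3·27² + 34)/(2·9) ≡ 7/18. 18⁻¹ ≡ 16 (mod 41), so λ ≡ 7·16 ≡ 30.
  x = λ² - 27 - 27 = 900 - 54 ≡ 26; y = λ·(27 - 26) - 9 ≡ 21. → (26, 21)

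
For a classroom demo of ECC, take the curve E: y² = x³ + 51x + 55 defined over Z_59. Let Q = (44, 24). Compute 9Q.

Double-and-add on 9 = (1001)₂. Start with Q = (44, 24) for the leading 1-bit.
double: tangent at (44, 24): λ = (3·44² + 51)/(2·24) ≡ 18/48. 48⁻¹ ≡ 16 (mod 59) since 48·16 = 768 ≡ 1, so λ ≡ 18·16 ≡ 52.
  x = λ² - 44 - 44 = 2704 - 88 ≡ 20; y = λ·(44 - 20) - 24 ≡ 44. → (20, 44)
double: tangent at (20, 44): λ = (3·20² + 51)/(2·44) ≡ 12/29. 29⁻¹ ≡ 57 (mod 59) since 29·57 = 1653 ≡ 1, so λ ≡ 12·57 ≡ 35.
  x = λ² - 20 - 20 = 1225 - 40 ≡ 5; y = λ·(20 - 5) - 44 ≡ 9. → (5, 9)
double: tangent at (5, 9): λ = (3·5² + 51)/(2·9) ≡ 8/18. 18⁻¹ ≡ 23 (mod 59) since 18·23 = 414 ≡ 1, so λ ≡ 8·23 ≡ 7.
  x = λ² - 5 - 5 = 49 - 10 ≡ 39; y = λ·(5 - 39) - 9 ≡ 48. → (39, 48)
add Q: (39, 48) + (44, 24). λ = (24 - 48)/(44 - 39) ≡ 35/5 mod 59. 5⁻¹ ≡ 12 (mod 59), so λ ≡ 7.
  x = λ² - 39 - 44 = 49 - 83 ≡ 25; y = λ·(39 - 25) - 48 ≡ 50. → (25, 50)

(25, 50)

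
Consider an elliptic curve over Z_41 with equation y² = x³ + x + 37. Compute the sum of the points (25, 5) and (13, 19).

(26, 3)

(25, 5) + (13, 19). λ = (19 - 5)/(13 - 25) ≡ 14/29 mod 41. 29⁻¹ ≡ 17 (mod 41), so λ ≡ 33.
  x = λ² - 25 - 13 = 1089 - 38 ≡ 26; y = λ·(25 - 26) - 5 ≡ 3. → (26, 3)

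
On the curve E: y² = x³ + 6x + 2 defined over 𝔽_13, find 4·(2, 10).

Write G = (2, 10).
Repeated addition: build up to 4G.
2G: tangent at (2, 10): λ = (3·2² + 6)/(2·10) ≡ 5/7. 7⁻¹ ≡ 2 (mod 13), so λ ≡ 5·2 ≡ 10.
  x = λ² - 2 - 2 = 100 - 4 ≡ 5; y = λ·(2 - 5) - 10 ≡ 12. → (5, 12)
3G: (5, 12) + (2, 10). λ = (10 - 12)/(2 - 5) ≡ 11/10 mod 13. 10⁻¹ ≡ 4 (mod 13), so λ ≡ 5.
  x = λ² - 5 - 2 = 25 - 7 ≡ 5; y = λ·(5 - 5) - 12 ≡ 1. → (5, 1)
4G: (5, 1) + (2, 10). λ = (10 - 1)/(2 - 5) ≡ 9/10 mod 13. 10⁻¹ ≡ 4 (mod 13), so λ ≡ 10.
  x = λ² - 5 - 2 = 100 - 7 ≡ 2; y = λ·(5 - 2) - 1 ≡ 3. → (2, 3)

(2, 3)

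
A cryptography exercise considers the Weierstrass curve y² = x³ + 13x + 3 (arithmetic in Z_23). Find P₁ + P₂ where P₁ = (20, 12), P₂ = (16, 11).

(20, 12) + (16, 11). λ = (11 - 12)/(16 - 20) ≡ 22/19 mod 23. 19⁻¹ ≡ 17 (mod 23), so λ ≡ 6.
  x = λ² - 20 - 16 = 36 - 36 ≡ 0; y = λ·(20 - 0) - 12 ≡ 16. → (0, 16)

(0, 16)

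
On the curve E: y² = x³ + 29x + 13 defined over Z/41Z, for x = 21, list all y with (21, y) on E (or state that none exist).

17, 24

x³ + 29x + 13 = 9883 ≡ 2 (mod 41).
Square roots of 2 mod 41: 17 and 24 (since 17² = 289 ≡ 2).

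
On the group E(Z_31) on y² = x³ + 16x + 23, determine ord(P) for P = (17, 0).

2

2P: (17, 0) + (17, 0): same x and y₁ ≡ -y₂, so the sum is 𝒪.
2P = 𝒪, so the order is 2.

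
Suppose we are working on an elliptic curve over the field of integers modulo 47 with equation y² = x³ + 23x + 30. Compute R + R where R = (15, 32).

(24, 27)

tangent at (15, 32): λ = (3·15² + 23)/(2·32) ≡ 40/17. 17⁻¹ ≡ 36 (mod 47), so λ ≡ 40·36 ≡ 30.
  x = λ² - 15 - 15 = 900 - 30 ≡ 24; y = λ·(15 - 24) - 32 ≡ 27. → (24, 27)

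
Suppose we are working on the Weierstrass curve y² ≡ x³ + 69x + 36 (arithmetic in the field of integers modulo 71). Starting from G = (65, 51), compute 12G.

Double-and-add on 12 = (1100)₂. Start with G = (65, 51) for the leading 1-bit.
double: tangent at (65, 51): λ = (3·65² + 69)/(2·51) ≡ 35/31. 31⁻¹ ≡ 55 (mod 71), so λ ≡ 35·55 ≡ 8.
  x = λ² - 65 - 65 = 64 - 130 ≡ 5; y = λ·(65 - 5) - 51 ≡ 3. → (5, 3)
add G: (5, 3) + (65, 51). λ = (51 - 3)/(65 - 5) ≡ 48/60 mod 71. 60⁻¹ ≡ 58 (mod 71) since 60·58 = 3480 ≡ 1, so λ ≡ 15.
  x = λ² - 5 - 65 = 225 - 70 ≡ 13; y = λ·(5 - 13) - 3 ≡ 19. → (13, 19)
double: tangent at (13, 19): λ = (3·13² + 69)/(2·19) ≡ 8/38. 38⁻¹ ≡ 43 (mod 71), so λ ≡ 8·43 ≡ 60.
  x = λ² - 13 - 13 = 3600 - 26 ≡ 24; y = λ·(13 - 24) - 19 ≡ 31. → (24, 31)
double: tangent at (24, 31): λ = (3·24² + 69)/(2·31) ≡ 22/62. 62⁻¹ ≡ 63 (mod 71), so λ ≡ 22·63 ≡ 37.
  x = λ² - 24 - 24 = 1369 - 48 ≡ 43; y = λ·(24 - 43) - 31 ≡ 47. → (43, 47)

(43, 47)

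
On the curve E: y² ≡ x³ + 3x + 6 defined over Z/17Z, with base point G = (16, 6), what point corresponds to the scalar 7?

Double-and-add on 7 = (111)₂. Start with G = (16, 6) for the leading 1-bit.
double: tangent at (16, 6): λ = (3·16² + 3)/(2·6) ≡ 6/12. 12⁻¹ ≡ 10 (mod 17), so λ ≡ 6·10 ≡ 9.
  x = λ² - 16 - 16 = 81 - 32 ≡ 15; y = λ·(16 - 15) - 6 ≡ 3. → (15, 3)
add G: (15, 3) + (16, 6). λ = (6 - 3)/(16 - 15) ≡ 3/1 mod 17. 1⁻¹ ≡ 1 (mod 17), so λ ≡ 3.
  x = λ² - 15 - 16 = 9 - 31 ≡ 12; y = λ·(15 - 12) - 3 ≡ 6. → (12, 6)
double: tangent at (12, 6): λ = (3·12² + 3)/(2·6) ≡ 10/12. 12⁻¹ ≡ 10 (mod 17), so λ ≡ 10·10 ≡ 15.
  x = λ² - 12 - 12 = 225 - 24 ≡ 14; y = λ·(12 - 14) - 6 ≡ 15. → (14, 15)
add G: (14, 15) + (16, 6). λ = (6 - 15)/(16 - 14) ≡ 8/2 mod 17. 2⁻¹ ≡ 9 (mod 17), so λ ≡ 4.
  x = λ² - 14 - 16 = 16 - 30 ≡ 3; y = λ·(14 - 3) - 15 ≡ 12. → (3, 12)

(3, 12)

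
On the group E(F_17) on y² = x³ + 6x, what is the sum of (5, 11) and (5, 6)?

O

The two points share x = 5 and their y-coordinates satisfy 11 + 6 ≡ 0 (mod 17), so they are inverses. Their sum is O.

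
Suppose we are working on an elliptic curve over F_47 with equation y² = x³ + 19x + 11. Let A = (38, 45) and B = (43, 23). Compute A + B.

(38, 2)

(38, 45) + (43, 23). λ = (23 - 45)/(43 - 38) ≡ 25/5 mod 47. 5⁻¹ ≡ 19 (mod 47), so λ ≡ 5.
  x = λ² - 38 - 43 = 25 - 81 ≡ 38; y = λ·(38 - 38) - 45 ≡ 2. → (38, 2)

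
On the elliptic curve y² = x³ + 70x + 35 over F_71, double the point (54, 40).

tangent at (54, 40): λ = (3·54² + 70)/(2·40) ≡ 14/9. 9⁻¹ ≡ 8 (mod 71), so λ ≡ 14·8 ≡ 41.
  x = λ² - 54 - 54 = 1681 - 108 ≡ 11; y = λ·(54 - 11) - 40 ≡ 19. → (11, 19)

(11, 19)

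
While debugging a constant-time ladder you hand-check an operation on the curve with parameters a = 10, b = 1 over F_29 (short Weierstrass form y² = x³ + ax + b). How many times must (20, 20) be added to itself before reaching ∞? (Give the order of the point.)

12

2P: tangent at (20, 20): λ = (3·20² + 10)/(2·20) ≡ 21/11. 11⁻¹ ≡ 8 (mod 29) since 11·8 = 88 ≡ 1, so λ ≡ 21·8 ≡ 23.
  x = λ² - 20 - 20 = 529 - 40 ≡ 25; y = λ·(20 - 25) - 20 ≡ 10. → (25, 10)
3P: (25, 10) + (20, 20). λ = (20 - 10)/(20 - 25) ≡ 10/24 mod 29. 24⁻¹ ≡ 23 (mod 29), so λ ≡ 27.
  x = λ² - 25 - 20 = 729 - 45 ≡ 17; y = λ·(25 - 17) - 10 ≡ 3. → (17, 3)
4P: (17, 3) + (20, 20). λ = (20 - 3)/(20 - 17) ≡ 17/3 mod 29. 3⁻¹ ≡ 10 (mod 29) since 3·10 = 30 ≡ 1, so λ ≡ 25.
  x = λ² - 17 - 20 = 625 - 37 ≡ 8; y = λ·(17 - 8) - 3 ≡ 19. → (8, 19)
5P: (8, 19) + (20, 20). λ = (20 - 19)/(20 - 8) ≡ 1/12 mod 29. 12⁻¹ ≡ 17 (mod 29), so λ ≡ 17.
  x = λ² - 8 - 20 = 289 - 28 ≡ 0; y = λ·(8 - 0) - 19 ≡ 1. → (0, 1)
6P: (0, 1) + (20, 20). λ = (20 - 1)/(20 - 0) ≡ 19/20 mod 29. 20⁻¹ ≡ 16 (mod 29), so λ ≡ 14.
  x = λ² - 0 - 20 = 196 - 20 ≡ 2; y = λ·(0 - 2) - 1 ≡ 0. → (2, 0)
7P: (2, 0) + (20, 20). λ = (20 - 0)/(20 - 2) ≡ 20/18 mod 29. 18⁻¹ ≡ 21 (mod 29), so λ ≡ 14.
  x = λ² - 2 - 20 = 196 - 22 ≡ 0; y = λ·(2 - 0) - 0 ≡ 28. → (0, 28)
8P: (0, 28) + (20, 20). λ = (20 - 28)/(20 - 0) ≡ 21/20 mod 29. 20⁻¹ ≡ 16 (mod 29) since 20·16 = 320 ≡ 1, so λ ≡ 17.
  x = λ² - 0 - 20 = 289 - 20 ≡ 8; y = λ·(0 - 8) - 28 ≡ 10. → (8, 10)
9P: (8, 10) + (20, 20). λ = (20 - 10)/(20 - 8) ≡ 10/12 mod 29. 12⁻¹ ≡ 17 (mod 29) since 12·17 = 204 ≡ 1, so λ ≡ 25.
  x = λ² - 8 - 20 = 625 - 28 ≡ 17; y = λ·(8 - 17) - 10 ≡ 26. → (17, 26)
10P: (17, 26) + (20, 20). λ = (20 - 26)/(20 - 17) ≡ 23/3 mod 29. 3⁻¹ ≡ 10 (mod 29), so λ ≡ 27.
  x = λ² - 17 - 20 = 729 - 37 ≡ 25; y = λ·(17 - 25) - 26 ≡ 19. → (25, 19)
11P: (25, 19) + (20, 20). λ = (20 - 19)/(20 - 25) ≡ 1/24 mod 29. 24⁻¹ ≡ 23 (mod 29) since 24·23 = 552 ≡ 1, so λ ≡ 23.
  x = λ² - 25 - 20 = 529 - 45 ≡ 20; y = λ·(25 - 20) - 19 ≡ 9. → (20, 9)
12P: (20, 9) + (20, 20): same x and y₁ ≡ -y₂, so the sum is ∞.
12P = ∞, so the order is 12.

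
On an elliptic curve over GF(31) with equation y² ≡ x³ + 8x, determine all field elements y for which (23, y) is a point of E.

x³ + 8x + 0 = 12351 ≡ 13 (mod 31).
13 is a non-residue mod 31; no y exists.

none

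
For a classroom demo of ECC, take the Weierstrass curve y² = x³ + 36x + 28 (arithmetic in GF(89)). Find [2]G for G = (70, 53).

tangent at (70, 53): λ = (3·70² + 36)/(2·53) ≡ 51/17. 17⁻¹ ≡ 21 (mod 89), so λ ≡ 51·21 ≡ 3.
  x = λ² - 70 - 70 = 9 - 140 ≡ 47; y = λ·(70 - 47) - 53 ≡ 16. → (47, 16)

(47, 16)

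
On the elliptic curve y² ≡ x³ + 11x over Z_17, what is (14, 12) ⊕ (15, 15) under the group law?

(14, 5)

(14, 12) + (15, 15). λ = (15 - 12)/(15 - 14) ≡ 3/1 mod 17. 1⁻¹ ≡ 1 (mod 17) since 1·1 = 1 ≡ 1, so λ ≡ 3.
  x = λ² - 14 - 15 = 9 - 29 ≡ 14; y = λ·(14 - 14) - 12 ≡ 5. → (14, 5)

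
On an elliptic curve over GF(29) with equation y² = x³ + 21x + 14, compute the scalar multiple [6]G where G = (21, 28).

Double-and-add on 6 = (110)₂. Start with G = (21, 28) for the leading 1-bit.
double: tangent at (21, 28): λ = (3·21² + 21)/(2·28) ≡ 10/27. 27⁻¹ ≡ 14 (mod 29), so λ ≡ 10·14 ≡ 24.
  x = λ² - 21 - 21 = 576 - 42 ≡ 12; y = λ·(21 - 12) - 28 ≡ 14. → (12, 14)
add G: (12, 14) + (21, 28). λ = (28 - 14)/(21 - 12) ≡ 14/9 mod 29. 9⁻¹ ≡ 13 (mod 29), so λ ≡ 8.
  x = λ² - 12 - 21 = 64 - 33 ≡ 2; y = λ·(12 - 2) - 14 ≡ 8. → (2, 8)
double: tangent at (2, 8): λ = (3·2² + 21)/(2·8) ≡ 4/16. 16⁻¹ ≡ 20 (mod 29) since 16·20 = 320 ≡ 1, so λ ≡ 4·20 ≡ 22.
  x = λ² - 2 - 2 = 484 - 4 ≡ 16; y = λ·(2 - 16) - 8 ≡ 3. → (16, 3)

(16, 3)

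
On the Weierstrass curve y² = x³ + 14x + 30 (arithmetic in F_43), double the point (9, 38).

tangent at (9, 38): λ = (3·9² + 14)/(2·38) ≡ 42/33. 33⁻¹ ≡ 30 (mod 43), so λ ≡ 42·30 ≡ 13.
  x = λ² - 9 - 9 = 169 - 18 ≡ 22; y = λ·(9 - 22) - 38 ≡ 8. → (22, 8)

(22, 8)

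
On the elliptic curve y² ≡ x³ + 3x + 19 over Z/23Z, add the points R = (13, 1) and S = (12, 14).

(13, 1) + (12, 14). λ = (14 - 1)/(12 - 13) ≡ 13/22 mod 23. 22⁻¹ ≡ 22 (mod 23), so λ ≡ 10.
  x = λ² - 13 - 12 = 100 - 25 ≡ 6; y = λ·(13 - 6) - 1 ≡ 0. → (6, 0)

(6, 0)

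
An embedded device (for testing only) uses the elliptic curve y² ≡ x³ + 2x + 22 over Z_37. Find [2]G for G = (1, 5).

tangent at (1, 5): λ = (3·1² + 2)/(2·5) ≡ 5/10. 10⁻¹ ≡ 26 (mod 37), so λ ≡ 5·26 ≡ 19.
  x = λ² - 1 - 1 = 361 - 2 ≡ 26; y = λ·(1 - 26) - 5 ≡ 1. → (26, 1)

(26, 1)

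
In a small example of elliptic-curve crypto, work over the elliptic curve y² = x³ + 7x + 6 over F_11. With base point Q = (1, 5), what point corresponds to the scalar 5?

(5, 10)

Double-and-add on 5 = (101)₂. Start with Q = (1, 5) for the leading 1-bit.
double: tangent at (1, 5): λ = (3·1² + 7)/(2·5) ≡ 10/10. 10⁻¹ ≡ 10 (mod 11), so λ ≡ 10·10 ≡ 1.
  x = λ² - 1 - 1 = 1 - 2 ≡ 10; y = λ·(1 - 10) - 5 ≡ 8. → (10, 8)
double: tangent at (10, 8): λ = (3·10² + 7)/(2·8) ≡ 10/5. 5⁻¹ ≡ 9 (mod 11), so λ ≡ 10·9 ≡ 2.
  x = λ² - 10 - 10 = 4 - 20 ≡ 6; y = λ·(10 - 6) - 8 ≡ 0. → (6, 0)
add Q: (6, 0) + (1, 5). λ = (5 - 0)/(1 - 6) ≡ 5/6 mod 11. 6⁻¹ ≡ 2 (mod 11), so λ ≡ 10.
  x = λ² - 6 - 1 = 100 - 7 ≡ 5; y = λ·(6 - 5) - 0 ≡ 10. → (5, 10)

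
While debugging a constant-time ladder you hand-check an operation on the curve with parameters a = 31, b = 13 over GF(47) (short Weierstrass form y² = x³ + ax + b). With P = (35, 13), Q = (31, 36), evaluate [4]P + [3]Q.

(45, 15)

First 4P:
Repeated addition: build up to 4P.
2P: tangent at (35, 13): λ = (3·35² + 31)/(2·13) ≡ 40/26. 26⁻¹ ≡ 38 (mod 47) since 26·38 = 988 ≡ 1, so λ ≡ 40·38 ≡ 16.
  x = λ² - 35 - 35 = 256 - 70 ≡ 45; y = λ·(35 - 45) - 13 ≡ 15. → (45, 15)
3P: (45, 15) + (35, 13). λ = (13 - 15)/(35 - 45) ≡ 45/37 mod 47. 37⁻¹ ≡ 14 (mod 47), so λ ≡ 19.
  x = λ² - 45 - 35 = 361 - 80 ≡ 46; y = λ·(45 - 46) - 15 ≡ 13. → (46, 13)
4P: (46, 13) + (35, 13). λ = (13 - 13)/(35 - 46) ≡ 0/36 mod 47. 36⁻¹ ≡ 17 (mod 47), so λ ≡ 0.
  x = λ² - 46 - 35 = 0 - 81 ≡ 13; y = λ·(46 - 13) - 13 ≡ 34. → (13, 34)
4P = (13, 34).
Next 3Q:
Repeated addition: build up to 3Q.
2Q: tangent at (31, 36): λ = (3·31² + 31)/(2·36) ≡ 0/25. 25⁻¹ ≡ 32 (mod 47) since 25·32 = 800 ≡ 1, so λ ≡ 0·32 ≡ 0.
  x = λ² - 31 - 31 = 0 - 62 ≡ 32; y = λ·(31 - 32) - 36 ≡ 11. → (32, 11)
3Q: (32, 11) + (31, 36). λ = (36 - 11)/(31 - 32) ≡ 25/46 mod 47. 46⁻¹ ≡ 46 (mod 47), so λ ≡ 22.
  x = λ² - 32 - 31 = 484 - 63 ≡ 45; y = λ·(32 - 45) - 11 ≡ 32. → (45, 32)
3Q = (45, 32).
Finally 4P + 3Q:
(13, 34) + (45, 32). λ = (32 - 34)/(45 - 13) ≡ 45/32 mod 47. 32⁻¹ ≡ 25 (mod 47) since 32·25 = 800 ≡ 1, so λ ≡ 44.
  x = λ² - 13 - 45 = 1936 - 58 ≡ 45; y = λ·(13 - 45) - 34 ≡ 15. → (45, 15)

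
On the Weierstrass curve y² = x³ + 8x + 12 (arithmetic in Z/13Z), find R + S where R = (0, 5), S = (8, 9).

(2, 7)

(0, 5) + (8, 9). λ = (9 - 5)/(8 - 0) ≡ 4/8 mod 13. 8⁻¹ ≡ 5 (mod 13) since 8·5 = 40 ≡ 1, so λ ≡ 7.
  x = λ² - 0 - 8 = 49 - 8 ≡ 2; y = λ·(0 - 2) - 5 ≡ 7. → (2, 7)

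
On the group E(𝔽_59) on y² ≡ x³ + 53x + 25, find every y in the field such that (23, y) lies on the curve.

none

x³ + 53x + 25 = 13411 ≡ 18 (mod 59).
18 is a non-residue mod 59; no y exists.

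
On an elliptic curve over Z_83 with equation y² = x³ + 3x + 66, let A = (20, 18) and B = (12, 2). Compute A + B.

(20, 18) + (12, 2). λ = (2 - 18)/(12 - 20) ≡ 67/75 mod 83. 75⁻¹ ≡ 31 (mod 83) since 75·31 = 2325 ≡ 1, so λ ≡ 2.
  x = λ² - 20 - 12 = 4 - 32 ≡ 55; y = λ·(20 - 55) - 18 ≡ 78. → (55, 78)

(55, 78)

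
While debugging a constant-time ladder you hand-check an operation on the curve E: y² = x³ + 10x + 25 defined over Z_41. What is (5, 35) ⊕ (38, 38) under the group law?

(18, 16)

(5, 35) + (38, 38). λ = (38 - 35)/(38 - 5) ≡ 3/33 mod 41. 33⁻¹ ≡ 5 (mod 41), so λ ≡ 15.
  x = λ² - 5 - 38 = 225 - 43 ≡ 18; y = λ·(5 - 18) - 35 ≡ 16. → (18, 16)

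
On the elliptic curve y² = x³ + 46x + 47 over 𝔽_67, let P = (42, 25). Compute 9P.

(41, 54)

Repeated addition: build up to 9P.
2P: tangent at (42, 25): λ = (3·42² + 46)/(2·25) ≡ 45/50. 50⁻¹ ≡ 63 (mod 67), so λ ≡ 45·63 ≡ 21.
  x = λ² - 42 - 42 = 441 - 84 ≡ 22; y = λ·(42 - 22) - 25 ≡ 60. → (22, 60)
3P: (22, 60) + (42, 25). λ = (25 - 60)/(42 - 22) ≡ 32/20 mod 67. 20⁻¹ ≡ 57 (mod 67), so λ ≡ 15.
  x = λ² - 22 - 42 = 225 - 64 ≡ 27; y = λ·(22 - 27) - 60 ≡ 66. → (27, 66)
4P: (27, 66) + (42, 25). λ = (25 - 66)/(42 - 27) ≡ 26/15 mod 67. 15⁻¹ ≡ 9 (mod 67), so λ ≡ 33.
  x = λ² - 27 - 42 = 1089 - 69 ≡ 15; y = λ·(27 - 15) - 66 ≡ 62. → (15, 62)
5P: (15, 62) + (42, 25). λ = (25 - 62)/(42 - 15) ≡ 30/27 mod 67. 27⁻¹ ≡ 5 (mod 67), so λ ≡ 16.
  x = λ² - 15 - 42 = 256 - 57 ≡ 65; y = λ·(15 - 65) - 62 ≡ 9. → (65, 9)
6P: (65, 9) + (42, 25). λ = (25 - 9)/(42 - 65) ≡ 16/44 mod 67. 44⁻¹ ≡ 32 (mod 67), so λ ≡ 43.
  x = λ² - 65 - 42 = 1849 - 107 ≡ 0; y = λ·(65 - 0) - 9 ≡ 39. → (0, 39)
7P: (0, 39) + (42, 25). λ = (25 - 39)/(42 - 0) ≡ 53/42 mod 67. 42⁻¹ ≡ 8 (mod 67), so λ ≡ 22.
  x = λ² - 0 - 42 = 484 - 42 ≡ 40; y = λ·(0 - 40) - 39 ≡ 19. → (40, 19)
8P: (40, 19) + (42, 25). λ = (25 - 19)/(42 - 40) ≡ 6/2 mod 67. 2⁻¹ ≡ 34 (mod 67), so λ ≡ 3.
  x = λ² - 40 - 42 = 9 - 82 ≡ 61; y = λ·(40 - 61) - 19 ≡ 52. → (61, 52)
9P: (61, 52) + (42, 25). λ = (25 - 52)/(42 - 61) ≡ 40/48 mod 67. 48⁻¹ ≡ 7 (mod 67), so λ ≡ 12.
  x = λ² - 61 - 42 = 144 - 103 ≡ 41; y = λ·(61 - 41) - 52 ≡ 54. → (41, 54)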